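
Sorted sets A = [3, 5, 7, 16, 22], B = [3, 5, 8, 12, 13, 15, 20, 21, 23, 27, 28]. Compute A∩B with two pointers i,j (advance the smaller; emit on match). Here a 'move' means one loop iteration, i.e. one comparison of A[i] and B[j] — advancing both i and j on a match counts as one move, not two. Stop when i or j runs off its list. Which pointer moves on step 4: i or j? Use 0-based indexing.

[i=0,j=0] 3==3 emit → i++,j++
[i=1,j=1] 5==5 emit → i++,j++
[i=2,j=2] 7<8 → i++
[i=3,j=2] 16>8 → j++

j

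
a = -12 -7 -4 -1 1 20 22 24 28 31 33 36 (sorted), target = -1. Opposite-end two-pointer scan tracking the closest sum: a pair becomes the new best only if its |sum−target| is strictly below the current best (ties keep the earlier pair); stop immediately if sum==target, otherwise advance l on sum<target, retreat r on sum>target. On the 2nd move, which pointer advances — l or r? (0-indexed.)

r

l=0 r=11: -12+36=24 d=25 *, r--
l=0 r=10: -12+33=21 d=22 *, r--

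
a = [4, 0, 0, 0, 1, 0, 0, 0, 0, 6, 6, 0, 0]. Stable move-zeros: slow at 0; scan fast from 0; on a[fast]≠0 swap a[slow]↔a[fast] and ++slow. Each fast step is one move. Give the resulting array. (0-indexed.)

slow=0 fast=0: a[fast]=4≠0 swap→a[0]=4, slow++,fast++
slow=1 fast=1: a[fast]=0, fast++
slow=1 fast=2: a[fast]=0, fast++
slow=1 fast=3: a[fast]=0, fast++
slow=1 fast=4: a[fast]=1≠0 swap→a[1]=1, slow++,fast++
slow=2 fast=5: a[fast]=0, fast++
slow=2 fast=6: a[fast]=0, fast++
slow=2 fast=7: a[fast]=0, fast++
slow=2 fast=8: a[fast]=0, fast++
slow=2 fast=9: a[fast]=6≠0 swap→a[2]=6, slow++,fast++
slow=3 fast=10: a[fast]=6≠0 swap→a[3]=6, slow++,fast++
slow=4 fast=11: a[fast]=0, fast++
slow=4 fast=12: a[fast]=0, fast++

[4, 1, 6, 6, 0, 0, 0, 0, 0, 0, 0, 0, 0]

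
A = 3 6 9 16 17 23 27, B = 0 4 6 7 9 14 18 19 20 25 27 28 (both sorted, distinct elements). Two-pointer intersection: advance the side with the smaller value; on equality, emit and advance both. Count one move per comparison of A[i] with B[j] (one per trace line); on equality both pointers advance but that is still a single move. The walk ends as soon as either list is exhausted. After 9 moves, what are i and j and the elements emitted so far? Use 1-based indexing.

[i=1,j=1] 3>0 → j++
[i=1,j=2] 3<4 → i++
[i=2,j=2] 6>4 → j++
[i=2,j=3] 6==6 emit → i++,j++
[i=3,j=4] 9>7 → j++
[i=3,j=5] 9==9 emit → i++,j++
[i=4,j=6] 16>14 → j++
[i=4,j=7] 16<18 → i++
[i=5,j=7] 17<18 → i++

i=6, j=7, emitted=[6, 9]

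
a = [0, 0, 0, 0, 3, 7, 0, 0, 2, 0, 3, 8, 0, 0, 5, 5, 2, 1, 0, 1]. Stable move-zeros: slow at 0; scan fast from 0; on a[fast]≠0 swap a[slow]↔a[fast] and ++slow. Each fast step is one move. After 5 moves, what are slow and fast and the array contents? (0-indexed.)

(s=0,f=0) a[fast]=0 → fast++
(s=0,f=1) a[fast]=0 → fast++
(s=0,f=2) a[fast]=0 → fast++
(s=0,f=3) a[fast]=0 → fast++
(s=0,f=4) a[fast]=3≠0 swap→a[0]=3 → slow++,fast++

slow=1, fast=5, a=[3, 0, 0, 0, 0, 7, 0, 0, 2, 0, 3, 8, 0, 0, 5, 5, 2, 1, 0, 1]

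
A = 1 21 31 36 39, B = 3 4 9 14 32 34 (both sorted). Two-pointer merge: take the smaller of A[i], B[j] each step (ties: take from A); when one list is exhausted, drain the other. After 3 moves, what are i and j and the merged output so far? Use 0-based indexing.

i=1, j=2, merged so far=[1, 3, 4]

i=0 j=0: A[i]=1<=B[j]=3 take 1, i++
i=1 j=0: A[i]=21>B[j]=3 take 3, j++
i=1 j=1: A[i]=21>B[j]=4 take 4, j++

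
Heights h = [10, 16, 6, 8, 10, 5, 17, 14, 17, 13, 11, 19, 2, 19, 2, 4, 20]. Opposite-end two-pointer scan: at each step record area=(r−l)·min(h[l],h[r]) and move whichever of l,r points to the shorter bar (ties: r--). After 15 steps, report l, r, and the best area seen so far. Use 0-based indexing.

l=0 r=16: min(10,20)*16=160 best=160 *, l++
l=1 r=16: min(16,20)*15=240 best=240 *, l++
l=2 r=16: min(6,20)*14=84 best=240, l++
l=3 r=16: min(8,20)*13=104 best=240, l++
l=4 r=16: min(10,20)*12=120 best=240, l++
l=5 r=16: min(5,20)*11=55 best=240, l++
l=6 r=16: min(17,20)*10=170 best=240, l++
l=7 r=16: min(14,20)*9=126 best=240, l++
l=8 r=16: min(17,20)*8=136 best=240, l++
l=9 r=16: min(13,20)*7=91 best=240, l++
l=10 r=16: min(11,20)*6=66 best=240, l++
l=11 r=16: min(19,20)*5=95 best=240, l++
l=12 r=16: min(2,20)*4=8 best=240, l++
l=13 r=16: min(19,20)*3=57 best=240, l++
l=14 r=16: min(2,20)*2=4 best=240, l++

l=15, r=16, best area=240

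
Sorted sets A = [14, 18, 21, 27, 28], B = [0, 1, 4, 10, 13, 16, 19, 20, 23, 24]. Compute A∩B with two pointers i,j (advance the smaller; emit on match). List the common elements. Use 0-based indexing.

[i=0,j=0] 14>0 → j++
[i=0,j=1] 14>1 → j++
[i=0,j=2] 14>4 → j++
[i=0,j=3] 14>10 → j++
[i=0,j=4] 14>13 → j++
[i=0,j=5] 14<16 → i++
[i=1,j=5] 18>16 → j++
[i=1,j=6] 18<19 → i++
[i=2,j=6] 21>19 → j++
[i=2,j=7] 21>20 → j++
[i=2,j=8] 21<23 → i++
[i=3,j=8] 27>23 → j++
[i=3,j=9] 27>24 → j++

intersection = []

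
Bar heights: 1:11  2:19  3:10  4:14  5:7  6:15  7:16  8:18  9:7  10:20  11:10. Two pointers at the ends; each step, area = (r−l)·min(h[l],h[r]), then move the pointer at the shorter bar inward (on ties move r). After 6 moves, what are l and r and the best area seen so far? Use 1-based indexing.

[1,11] min(11,10)*10=100 best=100 * → r--
[1,10] min(11,20)*9=99 best=100 → l++
[2,10] min(19,20)*8=152 best=152 * → l++
[3,10] min(10,20)*7=70 best=152 → l++
[4,10] min(14,20)*6=84 best=152 → l++
[5,10] min(7,20)*5=35 best=152 → l++

l=6, r=10, best area=152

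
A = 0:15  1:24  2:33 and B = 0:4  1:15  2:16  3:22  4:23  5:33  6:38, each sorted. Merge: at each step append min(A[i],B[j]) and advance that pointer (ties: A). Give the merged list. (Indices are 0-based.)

[4, 15, 15, 16, 22, 23, 24, 33, 33, 38]

[i=0,j=0] A[i]=15>B[j]=4 take 4 → j++
[i=0,j=1] A[i]=15<=B[j]=15 take 15 → i++
[i=1,j=1] A[i]=24>B[j]=15 take 15 → j++
[i=1,j=2] A[i]=24>B[j]=16 take 16 → j++
[i=1,j=3] A[i]=24>B[j]=22 take 22 → j++
[i=1,j=4] A[i]=24>B[j]=23 take 23 → j++
[i=1,j=5] A[i]=24<=B[j]=33 take 24 → i++
[i=2,j=5] A[i]=33<=B[j]=33 take 33 → i++
[i=3,j=5] A done, take B[j]=33 → j++
[i=3,j=6] A done, take B[j]=38 → j++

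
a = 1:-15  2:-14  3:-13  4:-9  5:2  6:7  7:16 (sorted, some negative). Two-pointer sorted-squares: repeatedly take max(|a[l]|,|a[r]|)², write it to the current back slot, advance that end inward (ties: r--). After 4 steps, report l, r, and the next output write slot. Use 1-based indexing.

l=4, r=6, next write slot=3

l=1 r=7: |-15|<=|16| out[7]=256, r--
l=1 r=6: |-15|>|7| out[6]=225, l++
l=2 r=6: |-14|>|7| out[5]=196, l++
l=3 r=6: |-13|>|7| out[4]=169, l++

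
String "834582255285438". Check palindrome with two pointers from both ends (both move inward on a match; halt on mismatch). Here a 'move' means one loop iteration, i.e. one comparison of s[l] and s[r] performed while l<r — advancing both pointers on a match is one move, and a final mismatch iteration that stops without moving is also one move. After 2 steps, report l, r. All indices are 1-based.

l=3, r=13

l=1 r=15: '8'=='8', l++,r--
l=2 r=14: '3'=='3', l++,r--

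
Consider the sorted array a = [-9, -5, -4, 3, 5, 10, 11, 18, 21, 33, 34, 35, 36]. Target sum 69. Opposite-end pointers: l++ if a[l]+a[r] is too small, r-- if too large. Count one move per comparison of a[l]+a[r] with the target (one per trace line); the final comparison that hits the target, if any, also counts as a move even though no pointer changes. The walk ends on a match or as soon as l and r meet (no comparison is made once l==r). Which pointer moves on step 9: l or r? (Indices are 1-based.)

[1,13] -9+36=27 <69 → l++
[2,13] -5+36=31 <69 → l++
[3,13] -4+36=32 <69 → l++
[4,13] 3+36=39 <69 → l++
[5,13] 5+36=41 <69 → l++
[6,13] 10+36=46 <69 → l++
[7,13] 11+36=47 <69 → l++
[8,13] 18+36=54 <69 → l++
[9,13] 21+36=57 <69 → l++

l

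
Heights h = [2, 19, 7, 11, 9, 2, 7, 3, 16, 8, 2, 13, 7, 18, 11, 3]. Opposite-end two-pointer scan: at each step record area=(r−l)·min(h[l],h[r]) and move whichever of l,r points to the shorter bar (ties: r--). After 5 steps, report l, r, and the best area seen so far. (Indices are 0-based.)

l=1, r=11, best area=216

l=0 r=15: min(2,3)*15=30 best=30 *, l++
l=1 r=15: min(19,3)*14=42 best=42 *, r--
l=1 r=14: min(19,11)*13=143 best=143 *, r--
l=1 r=13: min(19,18)*12=216 best=216 *, r--
l=1 r=12: min(19,7)*11=77 best=216, r--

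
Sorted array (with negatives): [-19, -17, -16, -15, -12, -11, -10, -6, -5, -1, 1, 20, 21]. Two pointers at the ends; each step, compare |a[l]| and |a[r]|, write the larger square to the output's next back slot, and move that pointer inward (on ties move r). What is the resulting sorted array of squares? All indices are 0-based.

[1, 1, 25, 36, 100, 121, 144, 225, 256, 289, 361, 400, 441]

[0,12] |-19|<=|21| out[12]=441 → r--
[0,11] |-19|<=|20| out[11]=400 → r--
[0,10] |-19|>|1| out[10]=361 → l++
[1,10] |-17|>|1| out[9]=289 → l++
[2,10] |-16|>|1| out[8]=256 → l++
[3,10] |-15|>|1| out[7]=225 → l++
[4,10] |-12|>|1| out[6]=144 → l++
[5,10] |-11|>|1| out[5]=121 → l++
[6,10] |-10|>|1| out[4]=100 → l++
[7,10] |-6|>|1| out[3]=36 → l++
[8,10] |-5|>|1| out[2]=25 → l++
[9,10] |-1|<=|1| out[1]=1 → r--
[9,9] |-1|<=|-1| out[0]=1 → r--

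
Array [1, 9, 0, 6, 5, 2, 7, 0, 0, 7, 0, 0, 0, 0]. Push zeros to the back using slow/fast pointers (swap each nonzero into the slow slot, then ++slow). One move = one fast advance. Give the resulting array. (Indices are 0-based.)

[1, 9, 6, 5, 2, 7, 7, 0, 0, 0, 0, 0, 0, 0]

slow=0 fast=0: a[fast]=1≠0 swap→a[0]=1, slow++,fast++
slow=1 fast=1: a[fast]=9≠0 swap→a[1]=9, slow++,fast++
slow=2 fast=2: a[fast]=0, fast++
slow=2 fast=3: a[fast]=6≠0 swap→a[2]=6, slow++,fast++
slow=3 fast=4: a[fast]=5≠0 swap→a[3]=5, slow++,fast++
slow=4 fast=5: a[fast]=2≠0 swap→a[4]=2, slow++,fast++
slow=5 fast=6: a[fast]=7≠0 swap→a[5]=7, slow++,fast++
slow=6 fast=7: a[fast]=0, fast++
slow=6 fast=8: a[fast]=0, fast++
slow=6 fast=9: a[fast]=7≠0 swap→a[6]=7, slow++,fast++
slow=7 fast=10: a[fast]=0, fast++
slow=7 fast=11: a[fast]=0, fast++
slow=7 fast=12: a[fast]=0, fast++
slow=7 fast=13: a[fast]=0, fast++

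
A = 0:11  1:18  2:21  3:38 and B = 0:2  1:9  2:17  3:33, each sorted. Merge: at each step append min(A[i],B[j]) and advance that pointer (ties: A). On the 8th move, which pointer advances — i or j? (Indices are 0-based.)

[i=0,j=0] A[i]=11>B[j]=2 take 2 → j++
[i=0,j=1] A[i]=11>B[j]=9 take 9 → j++
[i=0,j=2] A[i]=11<=B[j]=17 take 11 → i++
[i=1,j=2] A[i]=18>B[j]=17 take 17 → j++
[i=1,j=3] A[i]=18<=B[j]=33 take 18 → i++
[i=2,j=3] A[i]=21<=B[j]=33 take 21 → i++
[i=3,j=3] A[i]=38>B[j]=33 take 33 → j++
[i=3,j=4] B done, take A[i]=38 → i++

i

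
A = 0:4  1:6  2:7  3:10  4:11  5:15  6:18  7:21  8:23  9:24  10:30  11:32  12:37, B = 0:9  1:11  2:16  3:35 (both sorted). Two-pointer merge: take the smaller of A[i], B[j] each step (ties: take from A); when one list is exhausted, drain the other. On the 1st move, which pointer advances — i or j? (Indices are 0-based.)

i=0 j=0: A[i]=4<=B[j]=9 take 4, i++

i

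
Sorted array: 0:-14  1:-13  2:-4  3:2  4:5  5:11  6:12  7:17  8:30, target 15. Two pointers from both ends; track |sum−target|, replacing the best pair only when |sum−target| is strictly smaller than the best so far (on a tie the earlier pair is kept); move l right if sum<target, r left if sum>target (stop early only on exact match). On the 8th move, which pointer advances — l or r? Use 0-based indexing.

l=0 r=8: -14+30=16 d=1 *, r--
l=0 r=7: -14+17=3 d=12, l++
l=1 r=7: -13+17=4 d=11, l++
l=2 r=7: -4+17=13 d=2, l++
l=3 r=7: 2+17=19 d=4, r--
l=3 r=6: 2+12=14 d=1, l++
l=4 r=6: 5+12=17 d=2, r--
l=4 r=5: 5+11=16 d=1, r--

r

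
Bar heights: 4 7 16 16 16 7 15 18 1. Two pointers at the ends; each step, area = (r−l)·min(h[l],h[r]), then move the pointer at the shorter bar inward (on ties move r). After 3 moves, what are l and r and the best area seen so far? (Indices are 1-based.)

l=3, r=8, best area=42

l=1 r=9: min(4,1)*8=8 best=8 *, r--
l=1 r=8: min(4,18)*7=28 best=28 *, l++
l=2 r=8: min(7,18)*6=42 best=42 *, l++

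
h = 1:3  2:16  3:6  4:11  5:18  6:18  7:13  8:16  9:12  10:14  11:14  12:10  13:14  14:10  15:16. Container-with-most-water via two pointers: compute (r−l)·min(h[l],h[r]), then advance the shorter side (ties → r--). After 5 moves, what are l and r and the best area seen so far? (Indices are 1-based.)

[1,15] min(3,16)*14=42 best=42 * → l++
[2,15] min(16,16)*13=208 best=208 * → r--
[2,14] min(16,10)*12=120 best=208 → r--
[2,13] min(16,14)*11=154 best=208 → r--
[2,12] min(16,10)*10=100 best=208 → r--

l=2, r=11, best area=208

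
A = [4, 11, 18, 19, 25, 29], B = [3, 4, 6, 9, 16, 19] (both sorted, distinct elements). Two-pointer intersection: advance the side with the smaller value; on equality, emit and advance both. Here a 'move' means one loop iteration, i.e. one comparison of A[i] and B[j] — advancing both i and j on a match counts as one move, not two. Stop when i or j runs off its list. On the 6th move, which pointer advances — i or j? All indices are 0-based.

[i=0,j=0] 4>3 → j++
[i=0,j=1] 4==4 emit → i++,j++
[i=1,j=2] 11>6 → j++
[i=1,j=3] 11>9 → j++
[i=1,j=4] 11<16 → i++
[i=2,j=4] 18>16 → j++

j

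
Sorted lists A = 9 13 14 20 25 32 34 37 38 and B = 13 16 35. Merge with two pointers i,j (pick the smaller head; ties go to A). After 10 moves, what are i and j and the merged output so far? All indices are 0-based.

[i=0,j=0] A[i]=9<=B[j]=13 take 9 → i++
[i=1,j=0] A[i]=13<=B[j]=13 take 13 → i++
[i=2,j=0] A[i]=14>B[j]=13 take 13 → j++
[i=2,j=1] A[i]=14<=B[j]=16 take 14 → i++
[i=3,j=1] A[i]=20>B[j]=16 take 16 → j++
[i=3,j=2] A[i]=20<=B[j]=35 take 20 → i++
[i=4,j=2] A[i]=25<=B[j]=35 take 25 → i++
[i=5,j=2] A[i]=32<=B[j]=35 take 32 → i++
[i=6,j=2] A[i]=34<=B[j]=35 take 34 → i++
[i=7,j=2] A[i]=37>B[j]=35 take 35 → j++

i=7, j=3, merged so far=[9, 13, 13, 14, 16, 20, 25, 32, 34, 35]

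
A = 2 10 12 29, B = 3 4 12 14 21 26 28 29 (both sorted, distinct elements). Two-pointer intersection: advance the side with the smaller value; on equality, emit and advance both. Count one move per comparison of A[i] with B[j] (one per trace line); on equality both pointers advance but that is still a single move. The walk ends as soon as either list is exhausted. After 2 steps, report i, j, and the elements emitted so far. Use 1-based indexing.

[i=1,j=1] 2<3 → i++
[i=2,j=1] 10>3 → j++

i=2, j=2, emitted=[]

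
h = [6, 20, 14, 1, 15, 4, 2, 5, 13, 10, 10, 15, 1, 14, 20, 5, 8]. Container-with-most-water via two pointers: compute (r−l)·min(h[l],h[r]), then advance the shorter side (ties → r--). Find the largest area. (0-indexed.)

[0,16] min(6,8)*16=96 best=96 * → l++
[1,16] min(20,8)*15=120 best=120 * → r--
[1,15] min(20,5)*14=70 best=120 → r--
[1,14] min(20,20)*13=260 best=260 * → r--
[1,13] min(20,14)*12=168 best=260 → r--
[1,12] min(20,1)*11=11 best=260 → r--
[1,11] min(20,15)*10=150 best=260 → r--
[1,10] min(20,10)*9=90 best=260 → r--
[1,9] min(20,10)*8=80 best=260 → r--
[1,8] min(20,13)*7=91 best=260 → r--
[1,7] min(20,5)*6=30 best=260 → r--
[1,6] min(20,2)*5=10 best=260 → r--
[1,5] min(20,4)*4=16 best=260 → r--
[1,4] min(20,15)*3=45 best=260 → r--
[1,3] min(20,1)*2=2 best=260 → r--
[1,2] min(20,14)*1=14 best=260 → r--

max area = 260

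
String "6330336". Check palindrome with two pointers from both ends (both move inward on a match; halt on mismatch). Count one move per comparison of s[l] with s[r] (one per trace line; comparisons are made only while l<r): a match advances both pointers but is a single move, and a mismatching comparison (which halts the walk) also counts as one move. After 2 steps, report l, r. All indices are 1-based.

l=3, r=5

l=1 r=7: '6'=='6', l++,r--
l=2 r=6: '3'=='3', l++,r--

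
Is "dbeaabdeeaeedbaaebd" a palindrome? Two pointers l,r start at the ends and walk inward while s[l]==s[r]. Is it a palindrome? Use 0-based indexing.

l=0 r=18: 'd'=='d', l++,r--
l=1 r=17: 'b'=='b', l++,r--
l=2 r=16: 'e'=='e', l++,r--
l=3 r=15: 'a'=='a', l++,r--
l=4 r=14: 'a'=='a', l++,r--
l=5 r=13: 'b'=='b', l++,r--
l=6 r=12: 'd'=='d', l++,r--
l=7 r=11: 'e'=='e', l++,r--
l=8 r=10: 'e'=='e', l++,r--

palindrome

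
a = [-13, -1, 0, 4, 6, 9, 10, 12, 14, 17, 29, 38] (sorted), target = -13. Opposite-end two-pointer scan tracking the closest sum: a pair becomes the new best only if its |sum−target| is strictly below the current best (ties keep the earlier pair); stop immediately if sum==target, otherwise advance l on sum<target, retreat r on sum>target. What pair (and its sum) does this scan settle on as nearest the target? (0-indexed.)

l=0 r=11: -13+38=25 d=38 *, r--
l=0 r=10: -13+29=16 d=29 *, r--
l=0 r=9: -13+17=4 d=17 *, r--
l=0 r=8: -13+14=1 d=14 *, r--
l=0 r=7: -13+12=-1 d=12 *, r--
l=0 r=6: -13+10=-3 d=10 *, r--
l=0 r=5: -13+9=-4 d=9 *, r--
l=0 r=4: -13+6=-7 d=6 *, r--
l=0 r=3: -13+4=-9 d=4 *, r--
l=0 r=2: -13+0=-13 d=0 *, stop

pair (-13, 0) with sum -13 (|Δ|=0)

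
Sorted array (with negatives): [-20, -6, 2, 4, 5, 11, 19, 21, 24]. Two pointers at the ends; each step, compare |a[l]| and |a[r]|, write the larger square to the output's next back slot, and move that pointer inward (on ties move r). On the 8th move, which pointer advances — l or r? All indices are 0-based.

l=0 r=8: |-20|<=|24| out[8]=576, r--
l=0 r=7: |-20|<=|21| out[7]=441, r--
l=0 r=6: |-20|>|19| out[6]=400, l++
l=1 r=6: |-6|<=|19| out[5]=361, r--
l=1 r=5: |-6|<=|11| out[4]=121, r--
l=1 r=4: |-6|>|5| out[3]=36, l++
l=2 r=4: |2|<=|5| out[2]=25, r--
l=2 r=3: |2|<=|4| out[1]=16, r--

r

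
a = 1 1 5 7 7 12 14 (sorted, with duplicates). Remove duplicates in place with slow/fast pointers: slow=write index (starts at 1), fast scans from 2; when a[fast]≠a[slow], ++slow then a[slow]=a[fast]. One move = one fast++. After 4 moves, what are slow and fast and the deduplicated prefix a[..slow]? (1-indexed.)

slow=1 fast=2: a[fast]=1=a[slow] dup, fast++
slow=1 fast=3: a[fast]=5≠a[slow]=1 write a[2]=5, slow++,fast++
slow=2 fast=4: a[fast]=7≠a[slow]=5 write a[3]=7, slow++,fast++
slow=3 fast=5: a[fast]=7=a[slow] dup, fast++

slow=3, fast=6, prefix=[1, 5, 7]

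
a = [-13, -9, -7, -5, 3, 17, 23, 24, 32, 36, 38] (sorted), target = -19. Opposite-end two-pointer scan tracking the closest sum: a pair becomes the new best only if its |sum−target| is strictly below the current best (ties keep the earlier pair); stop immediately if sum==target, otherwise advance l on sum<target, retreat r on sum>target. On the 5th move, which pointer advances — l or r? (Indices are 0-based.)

[0,10] -13+38=25 d=44 * → r--
[0,9] -13+36=23 d=42 * → r--
[0,8] -13+32=19 d=38 * → r--
[0,7] -13+24=11 d=30 * → r--
[0,6] -13+23=10 d=29 * → r--

r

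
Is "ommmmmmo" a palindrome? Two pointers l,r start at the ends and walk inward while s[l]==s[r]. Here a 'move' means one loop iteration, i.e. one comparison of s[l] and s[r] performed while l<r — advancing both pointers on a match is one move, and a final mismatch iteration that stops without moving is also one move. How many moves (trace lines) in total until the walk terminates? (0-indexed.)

l=0 r=7: 'o'=='o', l++,r--
l=1 r=6: 'm'=='m', l++,r--
l=2 r=5: 'm'=='m', l++,r--
l=3 r=4: 'm'=='m', l++,r--

4 moves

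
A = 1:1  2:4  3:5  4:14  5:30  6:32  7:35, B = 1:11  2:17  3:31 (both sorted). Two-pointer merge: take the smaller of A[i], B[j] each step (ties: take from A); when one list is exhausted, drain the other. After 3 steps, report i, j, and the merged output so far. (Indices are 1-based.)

i=4, j=1, merged so far=[1, 4, 5]

[i=1,j=1] A[i]=1<=B[j]=11 take 1 → i++
[i=2,j=1] A[i]=4<=B[j]=11 take 4 → i++
[i=3,j=1] A[i]=5<=B[j]=11 take 5 → i++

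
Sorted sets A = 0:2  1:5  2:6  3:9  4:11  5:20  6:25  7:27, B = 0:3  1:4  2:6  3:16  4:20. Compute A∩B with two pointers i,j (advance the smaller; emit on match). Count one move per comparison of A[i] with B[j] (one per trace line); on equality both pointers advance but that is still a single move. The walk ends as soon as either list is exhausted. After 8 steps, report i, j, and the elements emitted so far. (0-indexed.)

i=0 j=0: 2<3, i++
i=1 j=0: 5>3, j++
i=1 j=1: 5>4, j++
i=1 j=2: 5<6, i++
i=2 j=2: 6==6 emit, i++,j++
i=3 j=3: 9<16, i++
i=4 j=3: 11<16, i++
i=5 j=3: 20>16, j++

i=5, j=4, emitted=[6]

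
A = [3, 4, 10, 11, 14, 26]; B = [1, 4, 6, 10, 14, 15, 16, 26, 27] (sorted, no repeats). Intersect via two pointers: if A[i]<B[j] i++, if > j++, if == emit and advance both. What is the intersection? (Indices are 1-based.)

intersection = [4, 10, 14, 26]

[i=1,j=1] 3>1 → j++
[i=1,j=2] 3<4 → i++
[i=2,j=2] 4==4 emit → i++,j++
[i=3,j=3] 10>6 → j++
[i=3,j=4] 10==10 emit → i++,j++
[i=4,j=5] 11<14 → i++
[i=5,j=5] 14==14 emit → i++,j++
[i=6,j=6] 26>15 → j++
[i=6,j=7] 26>16 → j++
[i=6,j=8] 26==26 emit → i++,j++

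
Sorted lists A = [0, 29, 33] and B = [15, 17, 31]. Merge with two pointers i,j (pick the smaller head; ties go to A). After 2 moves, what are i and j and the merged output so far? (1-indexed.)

i=1 j=1: A[i]=0<=B[j]=15 take 0, i++
i=2 j=1: A[i]=29>B[j]=15 take 15, j++

i=2, j=2, merged so far=[0, 15]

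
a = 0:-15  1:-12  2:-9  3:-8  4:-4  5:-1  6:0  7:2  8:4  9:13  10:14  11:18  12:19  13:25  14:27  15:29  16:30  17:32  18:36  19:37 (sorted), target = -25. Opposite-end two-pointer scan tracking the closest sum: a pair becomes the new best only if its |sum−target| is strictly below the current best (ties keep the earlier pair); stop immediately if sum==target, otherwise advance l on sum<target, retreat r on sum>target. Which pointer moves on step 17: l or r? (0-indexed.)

l=0 r=19: -15+37=22 d=47 *, r--
l=0 r=18: -15+36=21 d=46 *, r--
l=0 r=17: -15+32=17 d=42 *, r--
l=0 r=16: -15+30=15 d=40 *, r--
l=0 r=15: -15+29=14 d=39 *, r--
l=0 r=14: -15+27=12 d=37 *, r--
l=0 r=13: -15+25=10 d=35 *, r--
l=0 r=12: -15+19=4 d=29 *, r--
l=0 r=11: -15+18=3 d=28 *, r--
l=0 r=10: -15+14=-1 d=24 *, r--
l=0 r=9: -15+13=-2 d=23 *, r--
l=0 r=8: -15+4=-11 d=14 *, r--
l=0 r=7: -15+2=-13 d=12 *, r--
l=0 r=6: -15+0=-15 d=10 *, r--
l=0 r=5: -15+-1=-16 d=9 *, r--
l=0 r=4: -15+-4=-19 d=6 *, r--
l=0 r=3: -15+-8=-23 d=2 *, r--

r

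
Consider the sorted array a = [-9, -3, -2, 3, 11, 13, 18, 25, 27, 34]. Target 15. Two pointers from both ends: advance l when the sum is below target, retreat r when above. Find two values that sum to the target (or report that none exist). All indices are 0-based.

l=0 r=9: -9+34=25 >15, r--
l=0 r=8: -9+27=18 >15, r--
l=0 r=7: -9+25=16 >15, r--
l=0 r=6: -9+18=9 <15, l++
l=1 r=6: -3+18=15, found

(-3, 18)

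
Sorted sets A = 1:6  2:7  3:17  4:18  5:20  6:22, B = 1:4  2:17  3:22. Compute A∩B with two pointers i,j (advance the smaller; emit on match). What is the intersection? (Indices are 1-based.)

intersection = [17, 22]

i=1 j=1: 6>4, j++
i=1 j=2: 6<17, i++
i=2 j=2: 7<17, i++
i=3 j=2: 17==17 emit, i++,j++
i=4 j=3: 18<22, i++
i=5 j=3: 20<22, i++
i=6 j=3: 22==22 emit, i++,j++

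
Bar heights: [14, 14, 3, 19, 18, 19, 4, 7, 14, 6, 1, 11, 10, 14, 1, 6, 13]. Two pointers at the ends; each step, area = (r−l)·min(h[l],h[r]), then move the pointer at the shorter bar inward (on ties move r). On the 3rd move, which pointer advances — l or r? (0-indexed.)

r

l=0 r=16: min(14,13)*16=208 best=208 *, r--
l=0 r=15: min(14,6)*15=90 best=208, r--
l=0 r=14: min(14,1)*14=14 best=208, r--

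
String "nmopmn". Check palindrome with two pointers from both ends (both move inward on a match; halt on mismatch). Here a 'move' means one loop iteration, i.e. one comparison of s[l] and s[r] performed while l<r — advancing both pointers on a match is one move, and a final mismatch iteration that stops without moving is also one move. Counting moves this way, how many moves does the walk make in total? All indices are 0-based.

l=0 r=5: 'n'=='n', l++,r--
l=1 r=4: 'm'=='m', l++,r--
l=2 r=3: 'o'!='p', stop

3 moves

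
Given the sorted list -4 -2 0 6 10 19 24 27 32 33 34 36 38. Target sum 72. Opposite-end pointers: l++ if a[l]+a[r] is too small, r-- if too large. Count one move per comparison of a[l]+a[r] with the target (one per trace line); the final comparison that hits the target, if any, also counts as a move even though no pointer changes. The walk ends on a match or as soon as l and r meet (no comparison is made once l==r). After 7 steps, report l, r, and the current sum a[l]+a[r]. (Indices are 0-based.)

l=0 r=12: -4+38=34 <72, l++
l=1 r=12: -2+38=36 <72, l++
l=2 r=12: 0+38=38 <72, l++
l=3 r=12: 6+38=44 <72, l++
l=4 r=12: 10+38=48 <72, l++
l=5 r=12: 19+38=57 <72, l++
l=6 r=12: 24+38=62 <72, l++

l=7, r=12, sum=65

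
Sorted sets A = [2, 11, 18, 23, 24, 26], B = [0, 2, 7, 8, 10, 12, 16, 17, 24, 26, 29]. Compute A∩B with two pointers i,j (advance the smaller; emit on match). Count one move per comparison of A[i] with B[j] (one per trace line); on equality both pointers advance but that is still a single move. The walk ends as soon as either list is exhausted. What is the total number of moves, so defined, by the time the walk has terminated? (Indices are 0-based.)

13 moves

i=0 j=0: 2>0, j++
i=0 j=1: 2==2 emit, i++,j++
i=1 j=2: 11>7, j++
i=1 j=3: 11>8, j++
i=1 j=4: 11>10, j++
i=1 j=5: 11<12, i++
i=2 j=5: 18>12, j++
i=2 j=6: 18>16, j++
i=2 j=7: 18>17, j++
i=2 j=8: 18<24, i++
i=3 j=8: 23<24, i++
i=4 j=8: 24==24 emit, i++,j++
i=5 j=9: 26==26 emit, i++,j++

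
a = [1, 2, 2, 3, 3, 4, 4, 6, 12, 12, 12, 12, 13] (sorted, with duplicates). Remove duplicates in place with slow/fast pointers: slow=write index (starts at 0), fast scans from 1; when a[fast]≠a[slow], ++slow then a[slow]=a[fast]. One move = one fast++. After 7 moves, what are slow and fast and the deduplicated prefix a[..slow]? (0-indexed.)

slow=4, fast=8, prefix=[1, 2, 3, 4, 6]

slow=0 fast=1: a[fast]=2≠a[slow]=1 write a[1]=2, slow++,fast++
slow=1 fast=2: a[fast]=2=a[slow] dup, fast++
slow=1 fast=3: a[fast]=3≠a[slow]=2 write a[2]=3, slow++,fast++
slow=2 fast=4: a[fast]=3=a[slow] dup, fast++
slow=2 fast=5: a[fast]=4≠a[slow]=3 write a[3]=4, slow++,fast++
slow=3 fast=6: a[fast]=4=a[slow] dup, fast++
slow=3 fast=7: a[fast]=6≠a[slow]=4 write a[4]=6, slow++,fast++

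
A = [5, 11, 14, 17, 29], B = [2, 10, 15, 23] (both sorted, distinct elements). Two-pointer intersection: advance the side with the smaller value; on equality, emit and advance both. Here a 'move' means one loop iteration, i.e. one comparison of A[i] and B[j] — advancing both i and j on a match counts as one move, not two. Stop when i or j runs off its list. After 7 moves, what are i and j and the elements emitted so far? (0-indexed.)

i=4, j=3, emitted=[]

i=0 j=0: 5>2, j++
i=0 j=1: 5<10, i++
i=1 j=1: 11>10, j++
i=1 j=2: 11<15, i++
i=2 j=2: 14<15, i++
i=3 j=2: 17>15, j++
i=3 j=3: 17<23, i++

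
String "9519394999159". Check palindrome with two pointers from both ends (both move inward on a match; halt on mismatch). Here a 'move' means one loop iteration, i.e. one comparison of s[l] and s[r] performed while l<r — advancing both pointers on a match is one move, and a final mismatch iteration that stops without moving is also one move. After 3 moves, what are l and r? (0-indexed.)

[0,12] '9'=='9' → l++,r--
[1,11] '5'=='5' → l++,r--
[2,10] '1'=='1' → l++,r--

l=3, r=9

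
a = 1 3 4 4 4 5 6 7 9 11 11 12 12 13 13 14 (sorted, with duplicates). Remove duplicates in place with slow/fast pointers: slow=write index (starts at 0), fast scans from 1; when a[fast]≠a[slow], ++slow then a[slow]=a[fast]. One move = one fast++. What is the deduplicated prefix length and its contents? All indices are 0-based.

length 11; prefix = [1, 3, 4, 5, 6, 7, 9, 11, 12, 13, 14]

slow=0 fast=1: a[fast]=3≠a[slow]=1 write a[1]=3, slow++,fast++
slow=1 fast=2: a[fast]=4≠a[slow]=3 write a[2]=4, slow++,fast++
slow=2 fast=3: a[fast]=4=a[slow] dup, fast++
slow=2 fast=4: a[fast]=4=a[slow] dup, fast++
slow=2 fast=5: a[fast]=5≠a[slow]=4 write a[3]=5, slow++,fast++
slow=3 fast=6: a[fast]=6≠a[slow]=5 write a[4]=6, slow++,fast++
slow=4 fast=7: a[fast]=7≠a[slow]=6 write a[5]=7, slow++,fast++
slow=5 fast=8: a[fast]=9≠a[slow]=7 write a[6]=9, slow++,fast++
slow=6 fast=9: a[fast]=11≠a[slow]=9 write a[7]=11, slow++,fast++
slow=7 fast=10: a[fast]=11=a[slow] dup, fast++
slow=7 fast=11: a[fast]=12≠a[slow]=11 write a[8]=12, slow++,fast++
slow=8 fast=12: a[fast]=12=a[slow] dup, fast++
slow=8 fast=13: a[fast]=13≠a[slow]=12 write a[9]=13, slow++,fast++
slow=9 fast=14: a[fast]=13=a[slow] dup, fast++
slow=9 fast=15: a[fast]=14≠a[slow]=13 write a[10]=14, slow++,fast++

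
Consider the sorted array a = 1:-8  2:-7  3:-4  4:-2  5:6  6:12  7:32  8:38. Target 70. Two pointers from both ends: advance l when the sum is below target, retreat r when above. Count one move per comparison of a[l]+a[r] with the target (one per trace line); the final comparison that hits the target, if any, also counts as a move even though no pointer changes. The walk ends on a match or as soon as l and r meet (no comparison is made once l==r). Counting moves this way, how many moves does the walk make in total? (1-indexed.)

7 moves

l=1 r=8: -8+38=30 <70, l++
l=2 r=8: -7+38=31 <70, l++
l=3 r=8: -4+38=34 <70, l++
l=4 r=8: -2+38=36 <70, l++
l=5 r=8: 6+38=44 <70, l++
l=6 r=8: 12+38=50 <70, l++
l=7 r=8: 32+38=70, found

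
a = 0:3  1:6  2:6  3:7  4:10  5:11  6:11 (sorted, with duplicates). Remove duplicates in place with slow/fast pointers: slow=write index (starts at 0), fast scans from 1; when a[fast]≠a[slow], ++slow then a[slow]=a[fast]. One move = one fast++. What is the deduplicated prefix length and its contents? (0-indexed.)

length 5; prefix = [3, 6, 7, 10, 11]

slow=0 fast=1: a[fast]=6≠a[slow]=3 write a[1]=6, slow++,fast++
slow=1 fast=2: a[fast]=6=a[slow] dup, fast++
slow=1 fast=3: a[fast]=7≠a[slow]=6 write a[2]=7, slow++,fast++
slow=2 fast=4: a[fast]=10≠a[slow]=7 write a[3]=10, slow++,fast++
slow=3 fast=5: a[fast]=11≠a[slow]=10 write a[4]=11, slow++,fast++
slow=4 fast=6: a[fast]=11=a[slow] dup, fast++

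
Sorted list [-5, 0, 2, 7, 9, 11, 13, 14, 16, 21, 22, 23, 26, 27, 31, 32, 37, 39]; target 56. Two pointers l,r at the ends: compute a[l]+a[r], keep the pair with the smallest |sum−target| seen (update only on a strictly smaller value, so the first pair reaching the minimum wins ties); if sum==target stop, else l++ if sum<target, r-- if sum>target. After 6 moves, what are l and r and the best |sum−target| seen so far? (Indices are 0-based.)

l=6, r=17, best |Δ|=6

l=0 r=17: -5+39=34 d=22 *, l++
l=1 r=17: 0+39=39 d=17 *, l++
l=2 r=17: 2+39=41 d=15 *, l++
l=3 r=17: 7+39=46 d=10 *, l++
l=4 r=17: 9+39=48 d=8 *, l++
l=5 r=17: 11+39=50 d=6 *, l++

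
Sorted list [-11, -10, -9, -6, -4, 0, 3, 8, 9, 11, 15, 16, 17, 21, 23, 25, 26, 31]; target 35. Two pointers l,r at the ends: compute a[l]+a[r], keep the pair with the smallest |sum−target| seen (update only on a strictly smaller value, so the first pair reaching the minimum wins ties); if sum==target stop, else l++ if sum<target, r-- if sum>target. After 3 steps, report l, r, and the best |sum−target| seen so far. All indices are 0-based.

l=0 r=17: -11+31=20 d=15 *, l++
l=1 r=17: -10+31=21 d=14 *, l++
l=2 r=17: -9+31=22 d=13 *, l++

l=3, r=17, best |Δ|=13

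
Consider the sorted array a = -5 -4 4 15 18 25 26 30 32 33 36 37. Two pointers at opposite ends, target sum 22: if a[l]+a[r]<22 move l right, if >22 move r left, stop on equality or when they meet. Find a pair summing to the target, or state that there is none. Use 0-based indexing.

(-4, 26)

l=0 r=11: -5+37=32 >22, r--
l=0 r=10: -5+36=31 >22, r--
l=0 r=9: -5+33=28 >22, r--
l=0 r=8: -5+32=27 >22, r--
l=0 r=7: -5+30=25 >22, r--
l=0 r=6: -5+26=21 <22, l++
l=1 r=6: -4+26=22, found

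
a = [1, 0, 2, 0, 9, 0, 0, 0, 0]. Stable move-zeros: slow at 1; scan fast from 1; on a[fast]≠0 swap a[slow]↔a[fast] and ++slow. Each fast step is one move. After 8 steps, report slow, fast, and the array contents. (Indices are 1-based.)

(s=1,f=1) a[fast]=1≠0 swap→a[1]=1 → slow++,fast++
(s=2,f=2) a[fast]=0 → fast++
(s=2,f=3) a[fast]=2≠0 swap→a[2]=2 → slow++,fast++
(s=3,f=4) a[fast]=0 → fast++
(s=3,f=5) a[fast]=9≠0 swap→a[3]=9 → slow++,fast++
(s=4,f=6) a[fast]=0 → fast++
(s=4,f=7) a[fast]=0 → fast++
(s=4,f=8) a[fast]=0 → fast++

slow=4, fast=9, a=[1, 2, 9, 0, 0, 0, 0, 0, 0]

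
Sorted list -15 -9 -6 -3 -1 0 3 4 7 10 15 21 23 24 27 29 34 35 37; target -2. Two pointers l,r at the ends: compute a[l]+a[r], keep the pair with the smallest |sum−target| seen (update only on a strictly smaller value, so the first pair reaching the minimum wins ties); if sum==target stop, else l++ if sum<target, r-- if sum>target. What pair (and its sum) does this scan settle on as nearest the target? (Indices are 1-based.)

pair (-9, 7) with sum -2 (|Δ|=0)

l=1 r=19: -15+37=22 d=24 *, r--
l=1 r=18: -15+35=20 d=22 *, r--
l=1 r=17: -15+34=19 d=21 *, r--
l=1 r=16: -15+29=14 d=16 *, r--
l=1 r=15: -15+27=12 d=14 *, r--
l=1 r=14: -15+24=9 d=11 *, r--
l=1 r=13: -15+23=8 d=10 *, r--
l=1 r=12: -15+21=6 d=8 *, r--
l=1 r=11: -15+15=0 d=2 *, r--
l=1 r=10: -15+10=-5 d=3, l++
l=2 r=10: -9+10=1 d=3, r--
l=2 r=9: -9+7=-2 d=0 *, stop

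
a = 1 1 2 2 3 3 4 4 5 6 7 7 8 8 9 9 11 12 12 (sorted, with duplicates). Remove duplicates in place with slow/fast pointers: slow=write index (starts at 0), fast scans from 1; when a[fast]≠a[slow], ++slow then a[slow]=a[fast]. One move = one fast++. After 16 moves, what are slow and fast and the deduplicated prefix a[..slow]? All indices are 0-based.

slow=9, fast=17, prefix=[1, 2, 3, 4, 5, 6, 7, 8, 9, 11]

slow=0 fast=1: a[fast]=1=a[slow] dup, fast++
slow=0 fast=2: a[fast]=2≠a[slow]=1 write a[1]=2, slow++,fast++
slow=1 fast=3: a[fast]=2=a[slow] dup, fast++
slow=1 fast=4: a[fast]=3≠a[slow]=2 write a[2]=3, slow++,fast++
slow=2 fast=5: a[fast]=3=a[slow] dup, fast++
slow=2 fast=6: a[fast]=4≠a[slow]=3 write a[3]=4, slow++,fast++
slow=3 fast=7: a[fast]=4=a[slow] dup, fast++
slow=3 fast=8: a[fast]=5≠a[slow]=4 write a[4]=5, slow++,fast++
slow=4 fast=9: a[fast]=6≠a[slow]=5 write a[5]=6, slow++,fast++
slow=5 fast=10: a[fast]=7≠a[slow]=6 write a[6]=7, slow++,fast++
slow=6 fast=11: a[fast]=7=a[slow] dup, fast++
slow=6 fast=12: a[fast]=8≠a[slow]=7 write a[7]=8, slow++,fast++
slow=7 fast=13: a[fast]=8=a[slow] dup, fast++
slow=7 fast=14: a[fast]=9≠a[slow]=8 write a[8]=9, slow++,fast++
slow=8 fast=15: a[fast]=9=a[slow] dup, fast++
slow=8 fast=16: a[fast]=11≠a[slow]=9 write a[9]=11, slow++,fast++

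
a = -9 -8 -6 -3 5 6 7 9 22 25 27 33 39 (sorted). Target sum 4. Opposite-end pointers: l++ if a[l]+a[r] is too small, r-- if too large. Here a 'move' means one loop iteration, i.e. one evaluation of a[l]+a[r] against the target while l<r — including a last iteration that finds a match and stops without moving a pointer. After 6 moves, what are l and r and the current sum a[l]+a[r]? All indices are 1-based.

l=2, r=8, sum=1

[1,13] -9+39=30 >4 → r--
[1,12] -9+33=24 >4 → r--
[1,11] -9+27=18 >4 → r--
[1,10] -9+25=16 >4 → r--
[1,9] -9+22=13 >4 → r--
[1,8] -9+9=0 <4 → l++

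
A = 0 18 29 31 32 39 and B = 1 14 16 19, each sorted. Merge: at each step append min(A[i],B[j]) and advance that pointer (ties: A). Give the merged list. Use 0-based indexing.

i=0 j=0: A[i]=0<=B[j]=1 take 0, i++
i=1 j=0: A[i]=18>B[j]=1 take 1, j++
i=1 j=1: A[i]=18>B[j]=14 take 14, j++
i=1 j=2: A[i]=18>B[j]=16 take 16, j++
i=1 j=3: A[i]=18<=B[j]=19 take 18, i++
i=2 j=3: A[i]=29>B[j]=19 take 19, j++
i=2 j=4: B done, take A[i]=29, i++
i=3 j=4: B done, take A[i]=31, i++
i=4 j=4: B done, take A[i]=32, i++
i=5 j=4: B done, take A[i]=39, i++

[0, 1, 14, 16, 18, 19, 29, 31, 32, 39]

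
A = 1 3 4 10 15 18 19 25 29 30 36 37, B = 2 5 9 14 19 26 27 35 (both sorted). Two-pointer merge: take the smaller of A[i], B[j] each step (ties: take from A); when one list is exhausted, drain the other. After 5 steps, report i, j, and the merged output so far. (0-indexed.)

i=3, j=2, merged so far=[1, 2, 3, 4, 5]

i=0 j=0: A[i]=1<=B[j]=2 take 1, i++
i=1 j=0: A[i]=3>B[j]=2 take 2, j++
i=1 j=1: A[i]=3<=B[j]=5 take 3, i++
i=2 j=1: A[i]=4<=B[j]=5 take 4, i++
i=3 j=1: A[i]=10>B[j]=5 take 5, j++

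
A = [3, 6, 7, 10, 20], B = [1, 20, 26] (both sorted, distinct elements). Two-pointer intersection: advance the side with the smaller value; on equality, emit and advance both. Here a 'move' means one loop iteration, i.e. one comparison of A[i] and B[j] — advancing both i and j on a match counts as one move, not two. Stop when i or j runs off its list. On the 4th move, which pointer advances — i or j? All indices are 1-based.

i

[i=1,j=1] 3>1 → j++
[i=1,j=2] 3<20 → i++
[i=2,j=2] 6<20 → i++
[i=3,j=2] 7<20 → i++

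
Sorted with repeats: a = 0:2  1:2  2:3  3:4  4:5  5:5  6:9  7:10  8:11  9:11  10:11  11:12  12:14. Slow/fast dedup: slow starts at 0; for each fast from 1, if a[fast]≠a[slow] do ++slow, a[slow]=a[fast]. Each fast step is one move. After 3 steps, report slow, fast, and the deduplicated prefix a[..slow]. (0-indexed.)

slow=2, fast=4, prefix=[2, 3, 4]

slow=0 fast=1: a[fast]=2=a[slow] dup, fast++
slow=0 fast=2: a[fast]=3≠a[slow]=2 write a[1]=3, slow++,fast++
slow=1 fast=3: a[fast]=4≠a[slow]=3 write a[2]=4, slow++,fast++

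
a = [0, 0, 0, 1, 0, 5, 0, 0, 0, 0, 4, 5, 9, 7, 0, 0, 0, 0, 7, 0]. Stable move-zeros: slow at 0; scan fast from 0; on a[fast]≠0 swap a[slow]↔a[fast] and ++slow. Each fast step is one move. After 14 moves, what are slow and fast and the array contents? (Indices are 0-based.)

(s=0,f=0) a[fast]=0 → fast++
(s=0,f=1) a[fast]=0 → fast++
(s=0,f=2) a[fast]=0 → fast++
(s=0,f=3) a[fast]=1≠0 swap→a[0]=1 → slow++,fast++
(s=1,f=4) a[fast]=0 → fast++
(s=1,f=5) a[fast]=5≠0 swap→a[1]=5 → slow++,fast++
(s=2,f=6) a[fast]=0 → fast++
(s=2,f=7) a[fast]=0 → fast++
(s=2,f=8) a[fast]=0 → fast++
(s=2,f=9) a[fast]=0 → fast++
(s=2,f=10) a[fast]=4≠0 swap→a[2]=4 → slow++,fast++
(s=3,f=11) a[fast]=5≠0 swap→a[3]=5 → slow++,fast++
(s=4,f=12) a[fast]=9≠0 swap→a[4]=9 → slow++,fast++
(s=5,f=13) a[fast]=7≠0 swap→a[5]=7 → slow++,fast++

slow=6, fast=14, a=[1, 5, 4, 5, 9, 7, 0, 0, 0, 0, 0, 0, 0, 0, 0, 0, 0, 0, 7, 0]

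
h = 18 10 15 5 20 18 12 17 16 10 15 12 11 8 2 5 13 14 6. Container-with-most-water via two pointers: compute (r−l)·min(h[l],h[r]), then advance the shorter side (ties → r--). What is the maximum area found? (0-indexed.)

l=0 r=18: min(18,6)*18=108 best=108 *, r--
l=0 r=17: min(18,14)*17=238 best=238 *, r--
l=0 r=16: min(18,13)*16=208 best=238, r--
l=0 r=15: min(18,5)*15=75 best=238, r--
l=0 r=14: min(18,2)*14=28 best=238, r--
l=0 r=13: min(18,8)*13=104 best=238, r--
l=0 r=12: min(18,11)*12=132 best=238, r--
l=0 r=11: min(18,12)*11=132 best=238, r--
l=0 r=10: min(18,15)*10=150 best=238, r--
l=0 r=9: min(18,10)*9=90 best=238, r--
l=0 r=8: min(18,16)*8=128 best=238, r--
l=0 r=7: min(18,17)*7=119 best=238, r--
l=0 r=6: min(18,12)*6=72 best=238, r--
l=0 r=5: min(18,18)*5=90 best=238, r--
l=0 r=4: min(18,20)*4=72 best=238, l++
l=1 r=4: min(10,20)*3=30 best=238, l++
l=2 r=4: min(15,20)*2=30 best=238, l++
l=3 r=4: min(5,20)*1=5 best=238, l++

max area = 238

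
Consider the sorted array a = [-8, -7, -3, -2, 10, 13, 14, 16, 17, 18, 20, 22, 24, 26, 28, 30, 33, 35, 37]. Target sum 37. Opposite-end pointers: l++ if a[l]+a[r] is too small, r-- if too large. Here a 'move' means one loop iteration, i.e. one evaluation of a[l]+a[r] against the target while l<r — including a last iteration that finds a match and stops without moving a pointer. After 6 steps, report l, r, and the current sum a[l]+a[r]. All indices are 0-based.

l=0 r=18: -8+37=29 <37, l++
l=1 r=18: -7+37=30 <37, l++
l=2 r=18: -3+37=34 <37, l++
l=3 r=18: -2+37=35 <37, l++
l=4 r=18: 10+37=47 >37, r--
l=4 r=17: 10+35=45 >37, r--

l=4, r=16, sum=43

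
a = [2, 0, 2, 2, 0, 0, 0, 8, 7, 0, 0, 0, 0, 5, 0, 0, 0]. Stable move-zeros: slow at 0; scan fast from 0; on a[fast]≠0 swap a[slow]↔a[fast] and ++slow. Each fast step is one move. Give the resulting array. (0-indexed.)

[2, 2, 2, 8, 7, 5, 0, 0, 0, 0, 0, 0, 0, 0, 0, 0, 0]

slow=0 fast=0: a[fast]=2≠0 swap→a[0]=2, slow++,fast++
slow=1 fast=1: a[fast]=0, fast++
slow=1 fast=2: a[fast]=2≠0 swap→a[1]=2, slow++,fast++
slow=2 fast=3: a[fast]=2≠0 swap→a[2]=2, slow++,fast++
slow=3 fast=4: a[fast]=0, fast++
slow=3 fast=5: a[fast]=0, fast++
slow=3 fast=6: a[fast]=0, fast++
slow=3 fast=7: a[fast]=8≠0 swap→a[3]=8, slow++,fast++
slow=4 fast=8: a[fast]=7≠0 swap→a[4]=7, slow++,fast++
slow=5 fast=9: a[fast]=0, fast++
slow=5 fast=10: a[fast]=0, fast++
slow=5 fast=11: a[fast]=0, fast++
slow=5 fast=12: a[fast]=0, fast++
slow=5 fast=13: a[fast]=5≠0 swap→a[5]=5, slow++,fast++
slow=6 fast=14: a[fast]=0, fast++
slow=6 fast=15: a[fast]=0, fast++
slow=6 fast=16: a[fast]=0, fast++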